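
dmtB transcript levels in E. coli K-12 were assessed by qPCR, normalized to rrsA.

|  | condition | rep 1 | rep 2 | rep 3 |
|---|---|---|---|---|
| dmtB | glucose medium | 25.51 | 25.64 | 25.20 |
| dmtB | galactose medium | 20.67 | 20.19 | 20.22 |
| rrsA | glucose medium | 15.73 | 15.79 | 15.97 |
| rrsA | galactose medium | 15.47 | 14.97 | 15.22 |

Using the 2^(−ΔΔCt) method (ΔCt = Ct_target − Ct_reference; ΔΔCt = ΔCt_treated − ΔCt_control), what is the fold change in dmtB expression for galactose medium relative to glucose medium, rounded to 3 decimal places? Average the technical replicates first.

Mean Ct: dmtB glucose medium 25.450; dmtB galactose medium 20.360; rrsA glucose medium 15.830; rrsA galactose medium 15.220
ΔCt(glucose medium) = 25.450 − 15.830 = 9.620
ΔCt(galactose medium) = 20.360 − 15.220 = 5.140
ΔΔCt = 5.140 − 9.620 = -4.480
Fold change = 2^(−(-4.480)) = 2^4.480 = 22.3159

22.316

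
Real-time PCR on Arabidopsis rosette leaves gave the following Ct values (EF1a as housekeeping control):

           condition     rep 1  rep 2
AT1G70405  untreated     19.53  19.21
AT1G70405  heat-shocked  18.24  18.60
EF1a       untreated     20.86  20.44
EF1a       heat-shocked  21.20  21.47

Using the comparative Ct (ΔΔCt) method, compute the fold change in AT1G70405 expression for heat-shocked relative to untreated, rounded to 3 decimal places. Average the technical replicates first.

Mean Ct: AT1G70405 untreated 19.370; AT1G70405 heat-shocked 18.420; EF1a untreated 20.650; EF1a heat-shocked 21.335
ΔCt(untreated) = 19.370 − 20.650 = -1.280
ΔCt(heat-shocked) = 18.420 − 21.335 = -2.915
ΔΔCt = -2.915 − (-1.280) = -1.635
Fold change = 2^(−(-1.635)) = 2^1.635 = 3.1059

3.106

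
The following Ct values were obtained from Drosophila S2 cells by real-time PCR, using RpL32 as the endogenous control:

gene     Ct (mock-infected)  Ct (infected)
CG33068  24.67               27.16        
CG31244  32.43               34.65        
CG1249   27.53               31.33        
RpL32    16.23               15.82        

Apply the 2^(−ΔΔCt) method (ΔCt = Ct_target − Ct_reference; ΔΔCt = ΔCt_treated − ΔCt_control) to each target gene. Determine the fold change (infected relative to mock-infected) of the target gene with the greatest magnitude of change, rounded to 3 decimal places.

CG33068: ΔΔCt = (27.16−15.82) − (24.67−16.23) = 11.34 − 8.44 = 2.90; fold change = 2^-2.90 = 0.134
CG31244: ΔΔCt = (34.65−15.82) − (32.43−16.23) = 18.83 − 16.20 = 2.63; fold change = 2^-2.63 = 0.162
CG1249: ΔΔCt = (31.33−15.82) − (27.53−16.23) = 15.51 − 11.30 = 4.21; fold change = 2^-4.21 = 0.054
CG1249 has the largest |ΔΔCt| = 4.21.

0.054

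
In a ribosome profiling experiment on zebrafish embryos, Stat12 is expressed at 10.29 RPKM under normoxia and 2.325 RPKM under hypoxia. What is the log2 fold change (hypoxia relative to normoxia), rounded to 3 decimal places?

-2.146

Fold change = 2.325 / 10.29 = 0.2259
log2(0.2259) = -2.1459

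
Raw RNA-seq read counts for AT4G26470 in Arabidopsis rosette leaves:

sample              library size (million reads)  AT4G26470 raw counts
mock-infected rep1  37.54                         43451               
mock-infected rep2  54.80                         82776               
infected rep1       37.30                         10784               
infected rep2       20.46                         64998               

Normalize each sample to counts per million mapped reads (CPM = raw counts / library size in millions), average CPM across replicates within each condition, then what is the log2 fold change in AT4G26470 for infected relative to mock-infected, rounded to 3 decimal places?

0.378

CPM(mock-infected rep1) = 43451 / 37.54 = 1157.4587
CPM(mock-infected rep2) = 82776 / 54.80 = 1510.5109
CPM(infected rep1) = 10784 / 37.30 = 289.1153
CPM(infected rep2) = 64998 / 20.46 = 3176.8328
mean CPM(mock-infected) = 1333.9848; mean CPM(infected) = 1732.9741
Fold change = 1732.9741 / 1333.9848 = 1.29910
log2(1.29910) = 0.3775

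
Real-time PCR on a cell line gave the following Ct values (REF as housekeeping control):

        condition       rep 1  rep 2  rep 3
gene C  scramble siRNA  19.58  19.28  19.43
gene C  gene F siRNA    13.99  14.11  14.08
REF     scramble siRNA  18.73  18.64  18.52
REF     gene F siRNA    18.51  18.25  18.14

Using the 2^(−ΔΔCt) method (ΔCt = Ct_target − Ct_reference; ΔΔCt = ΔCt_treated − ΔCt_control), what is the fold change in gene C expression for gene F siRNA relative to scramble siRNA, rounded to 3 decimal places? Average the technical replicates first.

Mean Ct: gene C scramble siRNA 19.430; gene C gene F siRNA 14.060; REF scramble siRNA 18.630; REF gene F siRNA 18.300
ΔCt(scramble siRNA) = 19.430 − 18.630 = 0.800
ΔCt(gene F siRNA) = 14.060 − 18.300 = -4.240
ΔΔCt = -4.240 − 0.800 = -5.040
Fold change = 2^(−(-5.040)) = 2^5.040 = 32.8996

32.900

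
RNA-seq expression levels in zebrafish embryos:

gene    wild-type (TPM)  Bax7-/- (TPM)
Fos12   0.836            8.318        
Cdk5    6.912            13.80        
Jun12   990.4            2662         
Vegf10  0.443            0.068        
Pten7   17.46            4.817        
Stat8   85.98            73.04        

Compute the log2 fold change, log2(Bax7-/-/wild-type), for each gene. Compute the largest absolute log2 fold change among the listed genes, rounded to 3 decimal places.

log2(8.318/0.836) = 3.315  (Fos12)
log2(13.80/6.912) = 0.997  (Cdk5)
log2(2662/990.4) = 1.426  (Jun12)
log2(0.068/0.443) = -2.704  (Vegf10)
log2(4.817/17.46) = -1.858  (Pten7)
log2(73.04/85.98) = -0.235  (Stat8)
The largest magnitude belongs to Fos12.

3.315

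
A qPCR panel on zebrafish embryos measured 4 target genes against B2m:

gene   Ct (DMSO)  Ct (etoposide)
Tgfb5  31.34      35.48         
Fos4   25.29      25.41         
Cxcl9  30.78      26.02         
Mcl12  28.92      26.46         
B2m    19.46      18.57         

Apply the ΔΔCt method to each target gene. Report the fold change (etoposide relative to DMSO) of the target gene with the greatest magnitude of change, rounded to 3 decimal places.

0.031

Tgfb5: ΔΔCt = (35.48−18.57) − (31.34−19.46) = 16.91 − 11.88 = 5.03; fold change = 2^-5.03 = 0.031
Fos4: ΔΔCt = (25.41−18.57) − (25.29−19.46) = 6.84 − 5.83 = 1.01; fold change = 2^-1.01 = 0.497
Cxcl9: ΔΔCt = (26.02−18.57) − (30.78−19.46) = 7.45 − 11.32 = -3.87; fold change = 2^3.87 = 14.621
Mcl12: ΔΔCt = (26.46−18.57) − (28.92−19.46) = 7.89 − 9.46 = -1.57; fold change = 2^1.57 = 2.969
Tgfb5 has the largest |ΔΔCt| = 5.03.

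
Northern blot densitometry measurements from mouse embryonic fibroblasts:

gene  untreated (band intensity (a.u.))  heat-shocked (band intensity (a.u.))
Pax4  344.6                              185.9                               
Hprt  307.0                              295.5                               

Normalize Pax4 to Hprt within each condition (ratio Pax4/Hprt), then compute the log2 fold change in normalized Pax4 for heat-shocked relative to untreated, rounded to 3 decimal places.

-0.835

Pax4/Hprt (untreated) = 344.6 / 307.0 = 1.1225
Pax4/Hprt (heat-shocked) = 185.9 / 295.5 = 0.6291
Fold change = 0.6291 / 1.1225 = 0.5605
log2(0.5605) = -0.8353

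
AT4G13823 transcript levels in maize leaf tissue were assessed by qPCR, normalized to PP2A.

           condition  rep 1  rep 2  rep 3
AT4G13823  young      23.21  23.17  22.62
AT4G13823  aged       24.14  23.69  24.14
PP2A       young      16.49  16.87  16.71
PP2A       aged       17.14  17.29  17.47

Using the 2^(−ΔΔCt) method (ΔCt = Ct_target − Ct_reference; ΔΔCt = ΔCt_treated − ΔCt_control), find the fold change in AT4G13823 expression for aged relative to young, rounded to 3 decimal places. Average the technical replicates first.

Mean Ct: AT4G13823 young 23.000; AT4G13823 aged 23.990; PP2A young 16.690; PP2A aged 17.300
ΔCt(young) = 23.000 − 16.690 = 6.310
ΔCt(aged) = 23.990 − 17.300 = 6.690
ΔΔCt = 6.690 − 6.310 = 0.380
Fold change = 2^(−0.380) = 0.7684

0.768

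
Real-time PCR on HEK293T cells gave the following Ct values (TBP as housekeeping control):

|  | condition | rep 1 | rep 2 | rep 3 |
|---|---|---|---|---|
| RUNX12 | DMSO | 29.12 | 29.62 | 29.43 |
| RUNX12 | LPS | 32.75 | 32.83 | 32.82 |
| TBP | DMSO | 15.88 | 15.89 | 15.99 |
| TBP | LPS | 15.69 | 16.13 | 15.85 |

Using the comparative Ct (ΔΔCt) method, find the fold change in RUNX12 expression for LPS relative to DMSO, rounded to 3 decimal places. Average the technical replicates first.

Mean Ct: RUNX12 DMSO 29.390; RUNX12 LPS 32.800; TBP DMSO 15.920; TBP LPS 15.890
ΔCt(DMSO) = 29.390 − 15.920 = 13.470
ΔCt(LPS) = 32.800 − 15.890 = 16.910
ΔΔCt = 16.910 − 13.470 = 3.440
Fold change = 2^(−3.440) = 0.0921

0.092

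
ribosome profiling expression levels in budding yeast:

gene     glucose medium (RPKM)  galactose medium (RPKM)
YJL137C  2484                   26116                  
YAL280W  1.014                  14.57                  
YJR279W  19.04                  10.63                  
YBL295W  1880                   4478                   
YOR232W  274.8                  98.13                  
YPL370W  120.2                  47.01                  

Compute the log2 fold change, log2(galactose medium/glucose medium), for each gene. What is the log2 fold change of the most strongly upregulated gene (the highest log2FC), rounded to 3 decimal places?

3.845

log2(26116/2484) = 3.394  (YJL137C)
log2(14.57/1.014) = 3.845  (YAL280W)
log2(10.63/19.04) = -0.841  (YJR279W)
log2(4478/1880) = 1.252  (YBL295W)
log2(98.13/274.8) = -1.486  (YOR232W)
log2(47.01/120.2) = -1.354  (YPL370W)
YAL280W is most strongly upregulated.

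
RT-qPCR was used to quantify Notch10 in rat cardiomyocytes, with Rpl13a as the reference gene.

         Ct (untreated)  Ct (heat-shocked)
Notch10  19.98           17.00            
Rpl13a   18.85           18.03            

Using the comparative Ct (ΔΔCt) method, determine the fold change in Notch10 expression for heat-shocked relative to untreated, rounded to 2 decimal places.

ΔCt(untreated) = 19.980 − 18.850 = 1.130
ΔCt(heat-shocked) = 17.000 − 18.030 = -1.030
ΔΔCt = -1.030 − 1.130 = -2.160
Fold change = 2^(−(-2.160)) = 2^2.160 = 4.469

4.47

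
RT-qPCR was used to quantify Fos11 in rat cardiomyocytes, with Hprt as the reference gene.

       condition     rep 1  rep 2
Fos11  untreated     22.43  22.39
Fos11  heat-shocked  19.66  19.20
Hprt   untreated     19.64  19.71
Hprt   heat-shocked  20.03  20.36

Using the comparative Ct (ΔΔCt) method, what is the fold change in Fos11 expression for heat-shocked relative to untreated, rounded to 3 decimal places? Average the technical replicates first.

Mean Ct: Fos11 untreated 22.410; Fos11 heat-shocked 19.430; Hprt untreated 19.675; Hprt heat-shocked 20.195
ΔCt(untreated) = 22.410 − 19.675 = 2.735
ΔCt(heat-shocked) = 19.430 − 20.195 = -0.765
ΔΔCt = -0.765 − 2.735 = -3.500
Fold change = 2^(−(-3.500)) = 2^3.500 = 11.3137

11.314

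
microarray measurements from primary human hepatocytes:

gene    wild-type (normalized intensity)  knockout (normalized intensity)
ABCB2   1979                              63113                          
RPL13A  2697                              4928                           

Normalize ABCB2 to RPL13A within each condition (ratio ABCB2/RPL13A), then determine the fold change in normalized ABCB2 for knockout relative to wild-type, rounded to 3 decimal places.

ABCB2/RPL13A (wild-type) = 1979 / 2697 = 0.73378
ABCB2/RPL13A (knockout) = 63113 / 4928 = 12.807
Fold change = 12.807 / 0.73378 = 17.4535

17.454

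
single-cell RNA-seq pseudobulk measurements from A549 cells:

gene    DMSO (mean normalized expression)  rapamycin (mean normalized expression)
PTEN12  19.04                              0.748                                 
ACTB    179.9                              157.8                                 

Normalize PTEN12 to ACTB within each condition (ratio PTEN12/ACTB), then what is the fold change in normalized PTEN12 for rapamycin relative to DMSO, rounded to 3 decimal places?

0.045

PTEN12/ACTB (DMSO) = 19.04 / 179.9 = 0.10584
PTEN12/ACTB (rapamycin) = 0.748 / 157.8 = 0.0047402
Fold change = 0.0047402 / 0.10584 = 0.0448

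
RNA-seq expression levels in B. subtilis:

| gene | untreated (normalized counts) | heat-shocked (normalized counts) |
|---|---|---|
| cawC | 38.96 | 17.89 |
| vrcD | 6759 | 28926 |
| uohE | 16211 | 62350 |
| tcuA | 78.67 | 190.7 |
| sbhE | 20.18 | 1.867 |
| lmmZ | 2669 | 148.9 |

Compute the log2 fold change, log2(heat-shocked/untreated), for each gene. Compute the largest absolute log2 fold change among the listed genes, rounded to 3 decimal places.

4.164

log2(17.89/38.96) = -1.123  (cawC)
log2(28926/6759) = 2.097  (vrcD)
log2(62350/16211) = 1.943  (uohE)
log2(190.7/78.67) = 1.277  (tcuA)
log2(1.867/20.18) = -3.434  (sbhE)
log2(148.9/2669) = -4.164  (lmmZ)
The largest magnitude belongs to lmmZ.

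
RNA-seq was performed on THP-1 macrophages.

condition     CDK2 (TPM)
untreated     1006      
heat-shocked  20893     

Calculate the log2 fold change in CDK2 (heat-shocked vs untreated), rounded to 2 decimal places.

Fold change = 20893 / 1006 = 20.7684
log2(20.7684) = 4.376

4.38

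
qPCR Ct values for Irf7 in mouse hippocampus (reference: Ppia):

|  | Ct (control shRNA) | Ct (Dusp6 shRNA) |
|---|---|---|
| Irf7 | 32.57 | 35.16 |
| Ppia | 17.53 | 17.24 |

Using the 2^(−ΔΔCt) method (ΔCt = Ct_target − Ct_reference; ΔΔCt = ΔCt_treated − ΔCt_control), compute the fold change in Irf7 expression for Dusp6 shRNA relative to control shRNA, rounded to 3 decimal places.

ΔCt(control shRNA) = 32.570 − 17.530 = 15.040
ΔCt(Dusp6 shRNA) = 35.160 − 17.240 = 17.920
ΔΔCt = 17.920 − 15.040 = 2.880
Fold change = 2^(−2.880) = 0.1358

0.136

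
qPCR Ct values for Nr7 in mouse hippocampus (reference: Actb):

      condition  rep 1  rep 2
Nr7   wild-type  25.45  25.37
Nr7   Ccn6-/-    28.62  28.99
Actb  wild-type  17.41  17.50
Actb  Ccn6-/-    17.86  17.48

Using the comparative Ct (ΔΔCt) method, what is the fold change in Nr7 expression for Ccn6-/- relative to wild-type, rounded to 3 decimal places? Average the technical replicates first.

Mean Ct: Nr7 wild-type 25.410; Nr7 Ccn6-/- 28.805; Actb wild-type 17.455; Actb Ccn6-/- 17.670
ΔCt(wild-type) = 25.410 − 17.455 = 7.955
ΔCt(Ccn6-/-) = 28.805 − 17.670 = 11.135
ΔΔCt = 11.135 − 7.955 = 3.180
Fold change = 2^(−3.180) = 0.1103

0.110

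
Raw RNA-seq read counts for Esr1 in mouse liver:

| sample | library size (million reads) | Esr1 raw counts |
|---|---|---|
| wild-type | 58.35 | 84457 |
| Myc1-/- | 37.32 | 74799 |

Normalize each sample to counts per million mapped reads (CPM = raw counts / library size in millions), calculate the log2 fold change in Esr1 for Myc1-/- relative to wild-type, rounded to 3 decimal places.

CPM(wild-type) = 84457 / 58.35 = 1447.4207
CPM(Myc1-/-) = 74799 / 37.32 = 2004.2605
Fold change = 2004.2605 / 1447.4207 = 1.38471
log2(1.38471) = 0.4696

0.470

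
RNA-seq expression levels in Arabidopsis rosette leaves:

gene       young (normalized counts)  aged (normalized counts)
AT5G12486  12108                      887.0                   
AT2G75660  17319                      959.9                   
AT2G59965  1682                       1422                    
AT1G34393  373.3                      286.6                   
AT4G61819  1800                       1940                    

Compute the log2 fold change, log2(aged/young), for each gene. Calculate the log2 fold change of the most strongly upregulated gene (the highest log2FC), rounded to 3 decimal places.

log2(887.0/12108) = -3.771  (AT5G12486)
log2(959.9/17319) = -4.173  (AT2G75660)
log2(1422/1682) = -0.242  (AT2G59965)
log2(286.6/373.3) = -0.381  (AT1G34393)
log2(1940/1800) = 0.108  (AT4G61819)
AT4G61819 is most strongly upregulated.

0.108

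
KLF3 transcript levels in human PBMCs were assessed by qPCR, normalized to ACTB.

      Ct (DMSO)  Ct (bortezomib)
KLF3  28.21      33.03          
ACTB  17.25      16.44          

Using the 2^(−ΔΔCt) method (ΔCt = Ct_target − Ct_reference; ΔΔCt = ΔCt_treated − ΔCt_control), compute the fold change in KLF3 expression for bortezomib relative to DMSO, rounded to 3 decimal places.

ΔCt(DMSO) = 28.210 − 17.250 = 10.960
ΔCt(bortezomib) = 33.030 − 16.440 = 16.590
ΔΔCt = 16.590 − 10.960 = 5.630
Fold change = 2^(−5.630) = 0.0202

0.020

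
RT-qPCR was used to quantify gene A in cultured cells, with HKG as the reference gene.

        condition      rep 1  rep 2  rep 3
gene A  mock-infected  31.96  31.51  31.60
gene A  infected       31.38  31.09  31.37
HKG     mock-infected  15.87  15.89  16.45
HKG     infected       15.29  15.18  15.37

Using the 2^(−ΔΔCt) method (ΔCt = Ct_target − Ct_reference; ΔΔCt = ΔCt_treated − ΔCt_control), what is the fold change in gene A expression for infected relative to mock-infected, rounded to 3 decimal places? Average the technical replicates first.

Mean Ct: gene A mock-infected 31.690; gene A infected 31.280; HKG mock-infected 16.070; HKG infected 15.280
ΔCt(mock-infected) = 31.690 − 16.070 = 15.620
ΔCt(infected) = 31.280 − 15.280 = 16.000
ΔΔCt = 16.000 − 15.620 = 0.380
Fold change = 2^(−0.380) = 0.7684

0.768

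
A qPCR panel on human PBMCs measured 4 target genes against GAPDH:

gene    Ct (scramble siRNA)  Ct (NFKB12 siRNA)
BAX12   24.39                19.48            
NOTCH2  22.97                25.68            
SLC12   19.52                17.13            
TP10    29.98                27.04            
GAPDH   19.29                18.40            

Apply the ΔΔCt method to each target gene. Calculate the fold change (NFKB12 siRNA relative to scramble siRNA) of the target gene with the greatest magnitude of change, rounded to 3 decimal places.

BAX12: ΔΔCt = (19.48−18.40) − (24.39−19.29) = 1.08 − 5.10 = -4.02; fold change = 2^4.02 = 16.223
NOTCH2: ΔΔCt = (25.68−18.40) − (22.97−19.29) = 7.28 − 3.68 = 3.60; fold change = 2^-3.60 = 0.082
SLC12: ΔΔCt = (17.13−18.40) − (19.52−19.29) = -1.27 − 0.23 = -1.50; fold change = 2^1.50 = 2.828
TP10: ΔΔCt = (27.04−18.40) − (29.98−19.29) = 8.64 − 10.69 = -2.05; fold change = 2^2.05 = 4.141
BAX12 has the largest |ΔΔCt| = 4.02.

16.223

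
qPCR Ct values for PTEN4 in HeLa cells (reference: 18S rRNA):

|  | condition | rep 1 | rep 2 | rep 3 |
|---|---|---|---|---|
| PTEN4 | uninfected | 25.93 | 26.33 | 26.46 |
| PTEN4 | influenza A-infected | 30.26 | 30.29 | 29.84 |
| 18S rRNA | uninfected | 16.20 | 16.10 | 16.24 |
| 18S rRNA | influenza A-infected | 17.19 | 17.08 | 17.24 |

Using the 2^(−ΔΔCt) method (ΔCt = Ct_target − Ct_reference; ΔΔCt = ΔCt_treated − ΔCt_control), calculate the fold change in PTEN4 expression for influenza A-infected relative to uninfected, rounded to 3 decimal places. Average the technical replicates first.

0.134

Mean Ct: PTEN4 uninfected 26.240; PTEN4 influenza A-infected 30.130; 18S rRNA uninfected 16.180; 18S rRNA influenza A-infected 17.170
ΔCt(uninfected) = 26.240 − 16.180 = 10.060
ΔCt(influenza A-infected) = 30.130 − 17.170 = 12.960
ΔΔCt = 12.960 − 10.060 = 2.900
Fold change = 2^(−2.900) = 0.1340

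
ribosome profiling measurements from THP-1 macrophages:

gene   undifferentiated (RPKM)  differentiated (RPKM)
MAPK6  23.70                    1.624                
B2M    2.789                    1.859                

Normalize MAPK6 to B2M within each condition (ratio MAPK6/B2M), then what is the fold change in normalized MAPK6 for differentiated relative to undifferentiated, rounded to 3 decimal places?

0.103

MAPK6/B2M (undifferentiated) = 23.70 / 2.789 = 8.4977
MAPK6/B2M (differentiated) = 1.624 / 1.859 = 0.87359
Fold change = 0.87359 / 8.4977 = 0.1028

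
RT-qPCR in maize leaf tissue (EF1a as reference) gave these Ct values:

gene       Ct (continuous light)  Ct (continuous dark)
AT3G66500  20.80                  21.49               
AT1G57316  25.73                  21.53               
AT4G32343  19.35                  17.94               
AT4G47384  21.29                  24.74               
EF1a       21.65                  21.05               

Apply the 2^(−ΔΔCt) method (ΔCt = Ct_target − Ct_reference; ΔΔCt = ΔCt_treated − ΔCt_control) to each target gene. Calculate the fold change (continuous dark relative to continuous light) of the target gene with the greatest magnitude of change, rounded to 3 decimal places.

AT3G66500: ΔΔCt = (21.49−21.05) − (20.80−21.65) = 0.44 − (-0.85) = 1.29; fold change = 2^-1.29 = 0.409
AT1G57316: ΔΔCt = (21.53−21.05) − (25.73−21.65) = 0.48 − 4.08 = -3.60; fold change = 2^3.60 = 12.126
AT4G32343: ΔΔCt = (17.94−21.05) − (19.35−21.65) = -3.11 − (-2.30) = -0.81; fold change = 2^0.81 = 1.753
AT4G47384: ΔΔCt = (24.74−21.05) − (21.29−21.65) = 3.69 − (-0.36) = 4.05; fold change = 2^-4.05 = 0.060
AT4G47384 has the largest |ΔΔCt| = 4.05.

0.060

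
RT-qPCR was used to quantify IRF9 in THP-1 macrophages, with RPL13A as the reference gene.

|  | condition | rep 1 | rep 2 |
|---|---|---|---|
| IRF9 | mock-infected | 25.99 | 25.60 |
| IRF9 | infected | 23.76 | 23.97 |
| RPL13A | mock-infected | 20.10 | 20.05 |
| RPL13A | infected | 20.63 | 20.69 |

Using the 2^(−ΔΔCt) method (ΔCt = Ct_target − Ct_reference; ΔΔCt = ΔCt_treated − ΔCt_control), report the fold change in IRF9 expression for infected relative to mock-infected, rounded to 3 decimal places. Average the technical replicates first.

Mean Ct: IRF9 mock-infected 25.795; IRF9 infected 23.865; RPL13A mock-infected 20.075; RPL13A infected 20.660
ΔCt(mock-infected) = 25.795 − 20.075 = 5.720
ΔCt(infected) = 23.865 − 20.660 = 3.205
ΔΔCt = 3.205 − 5.720 = -2.515
Fold change = 2^(−(-2.515)) = 2^2.515 = 5.7160

5.716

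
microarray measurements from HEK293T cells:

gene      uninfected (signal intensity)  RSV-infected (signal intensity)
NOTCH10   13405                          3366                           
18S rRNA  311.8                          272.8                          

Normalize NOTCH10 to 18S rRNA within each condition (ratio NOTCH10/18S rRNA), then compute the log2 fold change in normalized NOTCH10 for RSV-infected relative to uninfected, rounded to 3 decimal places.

NOTCH10/18S rRNA (uninfected) = 13405 / 311.8 = 42.992
NOTCH10/18S rRNA (RSV-infected) = 3366 / 272.8 = 12.339
Fold change = 12.339 / 42.992 = 0.2870
log2(0.2870) = -1.8009

-1.801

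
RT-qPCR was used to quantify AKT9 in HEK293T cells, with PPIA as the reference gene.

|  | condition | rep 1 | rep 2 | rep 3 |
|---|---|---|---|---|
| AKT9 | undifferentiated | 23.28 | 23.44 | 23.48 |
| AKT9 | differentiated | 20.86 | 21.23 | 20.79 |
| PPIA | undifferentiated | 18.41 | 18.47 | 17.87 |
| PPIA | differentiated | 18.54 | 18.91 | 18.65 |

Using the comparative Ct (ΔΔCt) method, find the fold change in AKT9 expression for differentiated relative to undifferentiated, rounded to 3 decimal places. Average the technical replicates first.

7.413

Mean Ct: AKT9 undifferentiated 23.400; AKT9 differentiated 20.960; PPIA undifferentiated 18.250; PPIA differentiated 18.700
ΔCt(undifferentiated) = 23.400 − 18.250 = 5.150
ΔCt(differentiated) = 20.960 − 18.700 = 2.260
ΔΔCt = 2.260 − 5.150 = -2.890
Fold change = 2^(−(-2.890)) = 2^2.890 = 7.4127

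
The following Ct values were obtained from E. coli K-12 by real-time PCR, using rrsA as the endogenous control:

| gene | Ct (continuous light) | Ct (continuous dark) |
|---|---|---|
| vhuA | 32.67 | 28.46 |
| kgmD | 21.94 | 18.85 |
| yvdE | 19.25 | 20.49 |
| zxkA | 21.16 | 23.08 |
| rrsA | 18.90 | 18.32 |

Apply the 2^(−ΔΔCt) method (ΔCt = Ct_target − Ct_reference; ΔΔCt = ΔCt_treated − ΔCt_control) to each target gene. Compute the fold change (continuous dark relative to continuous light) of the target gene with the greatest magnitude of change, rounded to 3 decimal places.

vhuA: ΔΔCt = (28.46−18.32) − (32.67−18.90) = 10.14 − 13.77 = -3.63; fold change = 2^3.63 = 12.381
kgmD: ΔΔCt = (18.85−18.32) − (21.94−18.90) = 0.53 − 3.04 = -2.51; fold change = 2^2.51 = 5.696
yvdE: ΔΔCt = (20.49−18.32) − (19.25−18.90) = 2.17 − 0.35 = 1.82; fold change = 2^-1.82 = 0.283
zxkA: ΔΔCt = (23.08−18.32) − (21.16−18.90) = 4.76 − 2.26 = 2.50; fold change = 2^-2.50 = 0.177
vhuA has the largest |ΔΔCt| = 3.63.

12.381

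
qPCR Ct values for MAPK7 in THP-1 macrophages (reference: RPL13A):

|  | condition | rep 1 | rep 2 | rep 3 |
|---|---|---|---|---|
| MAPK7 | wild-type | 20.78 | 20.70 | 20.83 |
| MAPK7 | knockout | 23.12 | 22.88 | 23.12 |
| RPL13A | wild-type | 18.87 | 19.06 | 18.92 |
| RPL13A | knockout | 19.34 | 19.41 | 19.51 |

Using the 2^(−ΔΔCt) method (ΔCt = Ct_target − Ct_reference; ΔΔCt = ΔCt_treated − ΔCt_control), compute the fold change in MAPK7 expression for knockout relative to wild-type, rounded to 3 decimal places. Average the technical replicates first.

Mean Ct: MAPK7 wild-type 20.770; MAPK7 knockout 23.040; RPL13A wild-type 18.950; RPL13A knockout 19.420
ΔCt(wild-type) = 20.770 − 18.950 = 1.820
ΔCt(knockout) = 23.040 − 19.420 = 3.620
ΔΔCt = 3.620 − 1.820 = 1.800
Fold change = 2^(−1.800) = 0.2872

0.287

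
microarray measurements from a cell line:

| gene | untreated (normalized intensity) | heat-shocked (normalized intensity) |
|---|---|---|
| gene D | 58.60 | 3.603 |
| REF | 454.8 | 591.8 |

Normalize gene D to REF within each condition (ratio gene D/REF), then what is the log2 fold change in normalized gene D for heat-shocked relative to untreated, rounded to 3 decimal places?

-4.404

gene D/REF (untreated) = 58.60 / 454.8 = 0.12885
gene D/REF (heat-shocked) = 3.603 / 591.8 = 0.0060882
Fold change = 0.0060882 / 0.12885 = 0.0473
log2(0.0473) = -4.4035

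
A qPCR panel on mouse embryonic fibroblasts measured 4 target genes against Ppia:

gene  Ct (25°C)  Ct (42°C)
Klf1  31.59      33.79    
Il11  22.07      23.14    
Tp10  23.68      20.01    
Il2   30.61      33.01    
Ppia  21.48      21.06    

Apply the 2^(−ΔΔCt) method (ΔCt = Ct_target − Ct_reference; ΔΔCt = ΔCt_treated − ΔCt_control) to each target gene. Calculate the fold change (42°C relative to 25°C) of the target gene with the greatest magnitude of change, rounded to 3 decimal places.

9.514

Klf1: ΔΔCt = (33.79−21.06) − (31.59−21.48) = 12.73 − 10.11 = 2.62; fold change = 2^-2.62 = 0.163
Il11: ΔΔCt = (23.14−21.06) − (22.07−21.48) = 2.08 − 0.59 = 1.49; fold change = 2^-1.49 = 0.356
Tp10: ΔΔCt = (20.01−21.06) − (23.68−21.48) = -1.05 − 2.20 = -3.25; fold change = 2^3.25 = 9.514
Il2: ΔΔCt = (33.01−21.06) − (30.61−21.48) = 11.95 − 9.13 = 2.82; fold change = 2^-2.82 = 0.142
Tp10 has the largest |ΔΔCt| = 3.25.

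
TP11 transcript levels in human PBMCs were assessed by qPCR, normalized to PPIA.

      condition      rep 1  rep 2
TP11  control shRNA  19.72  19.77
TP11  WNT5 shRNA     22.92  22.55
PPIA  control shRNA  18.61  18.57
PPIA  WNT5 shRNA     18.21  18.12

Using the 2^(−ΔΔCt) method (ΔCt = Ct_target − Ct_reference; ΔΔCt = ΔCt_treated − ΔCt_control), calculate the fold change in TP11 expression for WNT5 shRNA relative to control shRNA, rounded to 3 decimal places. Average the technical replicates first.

Mean Ct: TP11 control shRNA 19.745; TP11 WNT5 shRNA 22.735; PPIA control shRNA 18.590; PPIA WNT5 shRNA 18.165
ΔCt(control shRNA) = 19.745 − 18.590 = 1.155
ΔCt(WNT5 shRNA) = 22.735 − 18.165 = 4.570
ΔΔCt = 4.570 − 1.155 = 3.415
Fold change = 2^(−3.415) = 0.0938

0.094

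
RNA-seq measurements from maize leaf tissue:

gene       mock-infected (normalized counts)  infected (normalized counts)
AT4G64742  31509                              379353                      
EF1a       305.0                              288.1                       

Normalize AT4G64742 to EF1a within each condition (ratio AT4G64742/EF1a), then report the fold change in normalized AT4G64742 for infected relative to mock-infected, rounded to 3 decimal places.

AT4G64742/EF1a (mock-infected) = 31509 / 305.0 = 103.31
AT4G64742/EF1a (infected) = 379353 / 288.1 = 1316.7
Fold change = 1316.7 / 103.31 = 12.7458

12.746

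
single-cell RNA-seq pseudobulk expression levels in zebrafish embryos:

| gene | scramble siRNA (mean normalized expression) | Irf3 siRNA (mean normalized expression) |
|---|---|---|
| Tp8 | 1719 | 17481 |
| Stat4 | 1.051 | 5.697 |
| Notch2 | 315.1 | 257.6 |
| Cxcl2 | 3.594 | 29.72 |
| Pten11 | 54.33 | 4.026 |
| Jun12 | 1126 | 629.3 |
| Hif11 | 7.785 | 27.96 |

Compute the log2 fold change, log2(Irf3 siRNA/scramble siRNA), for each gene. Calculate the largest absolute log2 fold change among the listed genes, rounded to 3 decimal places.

3.754

log2(17481/1719) = 3.346  (Tp8)
log2(5.697/1.051) = 2.438  (Stat4)
log2(257.6/315.1) = -0.291  (Notch2)
log2(29.72/3.594) = 3.048  (Cxcl2)
log2(4.026/54.33) = -3.754  (Pten11)
log2(629.3/1126) = -0.839  (Jun12)
log2(27.96/7.785) = 1.845  (Hif11)
The largest magnitude belongs to Pten11.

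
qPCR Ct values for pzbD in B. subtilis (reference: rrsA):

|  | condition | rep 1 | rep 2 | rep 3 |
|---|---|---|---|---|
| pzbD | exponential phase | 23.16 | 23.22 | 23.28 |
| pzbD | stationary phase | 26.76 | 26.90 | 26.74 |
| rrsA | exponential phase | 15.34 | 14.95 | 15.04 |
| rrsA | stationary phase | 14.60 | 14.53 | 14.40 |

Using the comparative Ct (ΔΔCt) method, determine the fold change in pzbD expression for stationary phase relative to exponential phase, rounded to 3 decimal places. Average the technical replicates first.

0.055

Mean Ct: pzbD exponential phase 23.220; pzbD stationary phase 26.800; rrsA exponential phase 15.110; rrsA stationary phase 14.510
ΔCt(exponential phase) = 23.220 − 15.110 = 8.110
ΔCt(stationary phase) = 26.800 − 14.510 = 12.290
ΔΔCt = 12.290 − 8.110 = 4.180
Fold change = 2^(−4.180) = 0.0552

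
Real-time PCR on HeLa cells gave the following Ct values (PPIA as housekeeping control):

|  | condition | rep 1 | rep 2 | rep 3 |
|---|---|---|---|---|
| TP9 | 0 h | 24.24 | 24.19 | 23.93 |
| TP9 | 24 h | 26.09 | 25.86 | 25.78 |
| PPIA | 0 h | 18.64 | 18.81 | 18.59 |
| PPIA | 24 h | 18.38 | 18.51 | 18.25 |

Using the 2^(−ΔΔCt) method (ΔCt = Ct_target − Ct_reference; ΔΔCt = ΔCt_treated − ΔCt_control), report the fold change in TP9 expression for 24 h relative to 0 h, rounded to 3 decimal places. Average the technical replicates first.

0.235

Mean Ct: TP9 0 h 24.120; TP9 24 h 25.910; PPIA 0 h 18.680; PPIA 24 h 18.380
ΔCt(0 h) = 24.120 − 18.680 = 5.440
ΔCt(24 h) = 25.910 − 18.380 = 7.530
ΔΔCt = 7.530 − 5.440 = 2.090
Fold change = 2^(−2.090) = 0.2349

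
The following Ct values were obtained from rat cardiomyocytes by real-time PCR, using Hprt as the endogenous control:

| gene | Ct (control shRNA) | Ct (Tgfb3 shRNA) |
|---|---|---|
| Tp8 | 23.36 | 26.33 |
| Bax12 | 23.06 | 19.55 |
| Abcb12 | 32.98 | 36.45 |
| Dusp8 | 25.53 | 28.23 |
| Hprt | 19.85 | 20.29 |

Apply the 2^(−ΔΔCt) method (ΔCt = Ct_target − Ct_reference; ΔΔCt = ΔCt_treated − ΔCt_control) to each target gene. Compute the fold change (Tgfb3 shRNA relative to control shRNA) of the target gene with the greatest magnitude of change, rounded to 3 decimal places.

Tp8: ΔΔCt = (26.33−20.29) − (23.36−19.85) = 6.04 − 3.51 = 2.53; fold change = 2^-2.53 = 0.173
Bax12: ΔΔCt = (19.55−20.29) − (23.06−19.85) = -0.74 − 3.21 = -3.95; fold change = 2^3.95 = 15.455
Abcb12: ΔΔCt = (36.45−20.29) − (32.98−19.85) = 16.16 − 13.13 = 3.03; fold change = 2^-3.03 = 0.122
Dusp8: ΔΔCt = (28.23−20.29) − (25.53−19.85) = 7.94 − 5.68 = 2.26; fold change = 2^-2.26 = 0.209
Bax12 has the largest |ΔΔCt| = 3.95.

15.455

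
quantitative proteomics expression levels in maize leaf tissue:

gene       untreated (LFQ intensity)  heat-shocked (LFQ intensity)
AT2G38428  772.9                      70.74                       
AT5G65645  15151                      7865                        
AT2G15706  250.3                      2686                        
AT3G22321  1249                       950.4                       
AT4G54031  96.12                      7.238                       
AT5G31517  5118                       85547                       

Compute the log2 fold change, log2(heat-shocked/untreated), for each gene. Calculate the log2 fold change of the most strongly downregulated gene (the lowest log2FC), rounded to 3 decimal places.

-3.731

log2(70.74/772.9) = -3.450  (AT2G38428)
log2(7865/15151) = -0.946  (AT5G65645)
log2(2686/250.3) = 3.424  (AT2G15706)
log2(950.4/1249) = -0.394  (AT3G22321)
log2(7.238/96.12) = -3.731  (AT4G54031)
log2(85547/5118) = 4.063  (AT5G31517)
AT4G54031 is most strongly downregulated.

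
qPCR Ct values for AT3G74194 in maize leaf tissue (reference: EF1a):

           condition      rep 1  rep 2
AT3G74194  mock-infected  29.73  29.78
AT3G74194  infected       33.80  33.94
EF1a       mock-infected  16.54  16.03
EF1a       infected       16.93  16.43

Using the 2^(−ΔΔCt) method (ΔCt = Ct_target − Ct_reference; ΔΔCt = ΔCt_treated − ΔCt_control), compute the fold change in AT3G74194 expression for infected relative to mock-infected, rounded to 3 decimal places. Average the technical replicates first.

Mean Ct: AT3G74194 mock-infected 29.755; AT3G74194 infected 33.870; EF1a mock-infected 16.285; EF1a infected 16.680
ΔCt(mock-infected) = 29.755 − 16.285 = 13.470
ΔCt(infected) = 33.870 − 16.680 = 17.190
ΔΔCt = 17.190 − 13.470 = 3.720
Fold change = 2^(−3.720) = 0.0759

0.076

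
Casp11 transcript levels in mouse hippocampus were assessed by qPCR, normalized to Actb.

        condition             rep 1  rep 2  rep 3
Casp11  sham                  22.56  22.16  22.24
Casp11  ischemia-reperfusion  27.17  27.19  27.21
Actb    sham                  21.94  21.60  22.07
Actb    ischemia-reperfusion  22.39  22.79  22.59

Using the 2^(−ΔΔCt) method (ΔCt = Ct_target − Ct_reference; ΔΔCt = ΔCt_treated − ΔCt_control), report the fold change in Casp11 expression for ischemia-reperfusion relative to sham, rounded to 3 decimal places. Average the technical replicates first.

Mean Ct: Casp11 sham 22.320; Casp11 ischemia-reperfusion 27.190; Actb sham 21.870; Actb ischemia-reperfusion 22.590
ΔCt(sham) = 22.320 − 21.870 = 0.450
ΔCt(ischemia-reperfusion) = 27.190 − 22.590 = 4.600
ΔΔCt = 4.600 − 0.450 = 4.150
Fold change = 2^(−4.150) = 0.0563

0.056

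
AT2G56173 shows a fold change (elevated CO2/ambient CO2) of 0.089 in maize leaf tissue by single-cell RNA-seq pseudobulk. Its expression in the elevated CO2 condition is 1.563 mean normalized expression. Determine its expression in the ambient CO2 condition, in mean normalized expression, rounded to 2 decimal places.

ambient CO2 expression = 1.563 / 0.089 = 17.56

17.56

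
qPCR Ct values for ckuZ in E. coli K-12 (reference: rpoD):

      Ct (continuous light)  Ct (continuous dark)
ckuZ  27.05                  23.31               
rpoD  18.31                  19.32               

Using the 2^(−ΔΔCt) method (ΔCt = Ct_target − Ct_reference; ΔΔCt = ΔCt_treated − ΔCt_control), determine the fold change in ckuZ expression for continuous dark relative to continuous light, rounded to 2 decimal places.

ΔCt(continuous light) = 27.050 − 18.310 = 8.740
ΔCt(continuous dark) = 23.310 − 19.320 = 3.990
ΔΔCt = 3.990 − 8.740 = -4.750
Fold change = 2^(−(-4.750)) = 2^4.750 = 26.909

26.91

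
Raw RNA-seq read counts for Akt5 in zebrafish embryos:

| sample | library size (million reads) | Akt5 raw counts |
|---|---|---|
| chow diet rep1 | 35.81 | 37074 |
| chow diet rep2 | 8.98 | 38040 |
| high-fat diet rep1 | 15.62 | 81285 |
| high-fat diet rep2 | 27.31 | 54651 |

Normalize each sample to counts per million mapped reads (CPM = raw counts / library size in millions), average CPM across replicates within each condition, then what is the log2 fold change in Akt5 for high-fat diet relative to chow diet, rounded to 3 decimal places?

0.451

CPM(chow diet rep1) = 37074 / 35.81 = 1035.2974
CPM(chow diet rep2) = 38040 / 8.98 = 4236.0802
CPM(high-fat diet rep1) = 81285 / 15.62 = 5203.9052
CPM(high-fat diet rep2) = 54651 / 27.31 = 2001.1351
mean CPM(chow diet) = 2635.6888; mean CPM(high-fat diet) = 3602.5202
Fold change = 3602.5202 / 2635.6888 = 1.36682
log2(1.36682) = 0.4508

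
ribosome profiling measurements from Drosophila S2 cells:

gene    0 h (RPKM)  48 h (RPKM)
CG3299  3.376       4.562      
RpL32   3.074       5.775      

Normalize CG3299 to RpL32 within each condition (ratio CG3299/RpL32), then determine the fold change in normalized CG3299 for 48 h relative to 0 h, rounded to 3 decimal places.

CG3299/RpL32 (0 h) = 3.376 / 3.074 = 1.0982
CG3299/RpL32 (48 h) = 4.562 / 5.775 = 0.78996
Fold change = 0.78996 / 1.0982 = 0.7193

0.719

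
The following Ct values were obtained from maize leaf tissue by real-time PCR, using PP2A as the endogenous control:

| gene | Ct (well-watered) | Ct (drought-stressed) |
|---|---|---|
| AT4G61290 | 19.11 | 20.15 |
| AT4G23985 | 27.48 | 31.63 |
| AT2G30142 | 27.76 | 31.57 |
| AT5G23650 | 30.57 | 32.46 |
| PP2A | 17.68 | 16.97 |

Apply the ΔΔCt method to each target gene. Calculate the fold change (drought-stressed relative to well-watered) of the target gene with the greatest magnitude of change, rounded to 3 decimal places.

AT4G61290: ΔΔCt = (20.15−16.97) − (19.11−17.68) = 3.18 − 1.43 = 1.75; fold change = 2^-1.75 = 0.297
AT4G23985: ΔΔCt = (31.63−16.97) − (27.48−17.68) = 14.66 − 9.80 = 4.86; fold change = 2^-4.86 = 0.034
AT2G30142: ΔΔCt = (31.57−16.97) − (27.76−17.68) = 14.60 − 10.08 = 4.52; fold change = 2^-4.52 = 0.044
AT5G23650: ΔΔCt = (32.46−16.97) − (30.57−17.68) = 15.49 − 12.89 = 2.60; fold change = 2^-2.60 = 0.165
AT4G23985 has the largest |ΔΔCt| = 4.86.

0.034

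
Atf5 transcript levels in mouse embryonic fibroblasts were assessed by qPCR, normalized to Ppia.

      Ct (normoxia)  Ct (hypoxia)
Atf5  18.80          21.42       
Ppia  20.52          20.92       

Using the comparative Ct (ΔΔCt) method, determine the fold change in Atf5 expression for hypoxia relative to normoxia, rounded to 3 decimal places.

0.215

ΔCt(normoxia) = 18.800 − 20.520 = -1.720
ΔCt(hypoxia) = 21.420 − 20.920 = 0.500
ΔΔCt = 0.500 − (-1.720) = 2.220
Fold change = 2^(−2.220) = 0.2146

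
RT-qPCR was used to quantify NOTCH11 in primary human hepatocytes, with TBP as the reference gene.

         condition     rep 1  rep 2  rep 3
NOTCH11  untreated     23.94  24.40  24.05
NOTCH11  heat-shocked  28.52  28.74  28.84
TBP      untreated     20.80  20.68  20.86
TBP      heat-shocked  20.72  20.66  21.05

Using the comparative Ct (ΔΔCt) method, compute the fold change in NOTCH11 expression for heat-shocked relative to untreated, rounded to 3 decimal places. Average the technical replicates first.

0.043

Mean Ct: NOTCH11 untreated 24.130; NOTCH11 heat-shocked 28.700; TBP untreated 20.780; TBP heat-shocked 20.810
ΔCt(untreated) = 24.130 − 20.780 = 3.350
ΔCt(heat-shocked) = 28.700 − 20.810 = 7.890
ΔΔCt = 7.890 − 3.350 = 4.540
Fold change = 2^(−4.540) = 0.0430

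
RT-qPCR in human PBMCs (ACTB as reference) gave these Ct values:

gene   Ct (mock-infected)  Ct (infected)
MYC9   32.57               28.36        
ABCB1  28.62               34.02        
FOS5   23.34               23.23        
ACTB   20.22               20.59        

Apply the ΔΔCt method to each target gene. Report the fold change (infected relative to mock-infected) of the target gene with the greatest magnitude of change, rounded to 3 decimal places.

MYC9: ΔΔCt = (28.36−20.59) − (32.57−20.22) = 7.77 − 12.35 = -4.58; fold change = 2^4.58 = 23.918
ABCB1: ΔΔCt = (34.02−20.59) − (28.62−20.22) = 13.43 − 8.40 = 5.03; fold change = 2^-5.03 = 0.031
FOS5: ΔΔCt = (23.23−20.59) − (23.34−20.22) = 2.64 − 3.12 = -0.48; fold change = 2^0.48 = 1.395
ABCB1 has the largest |ΔΔCt| = 5.03.

0.031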